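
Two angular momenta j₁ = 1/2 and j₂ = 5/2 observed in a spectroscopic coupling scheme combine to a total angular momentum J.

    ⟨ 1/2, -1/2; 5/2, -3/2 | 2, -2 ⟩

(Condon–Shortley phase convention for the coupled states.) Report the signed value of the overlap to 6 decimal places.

−√(1/6) ≈ -0.408248

triangle: 1!·0!·4!/6! = 24/720
(j±m)!: 0!·1!·1!·4!·0!·4! = 576
prefactor² = (2J+1)·Δ·N² = 96
  k=1: −1/(1!·0!·0!·0!·0!·4!) = -1/24
Σ = -1/24  ⇒  CG² = 96·(-1/24)² = 1/6
CG = −√(1/6) = -0.408248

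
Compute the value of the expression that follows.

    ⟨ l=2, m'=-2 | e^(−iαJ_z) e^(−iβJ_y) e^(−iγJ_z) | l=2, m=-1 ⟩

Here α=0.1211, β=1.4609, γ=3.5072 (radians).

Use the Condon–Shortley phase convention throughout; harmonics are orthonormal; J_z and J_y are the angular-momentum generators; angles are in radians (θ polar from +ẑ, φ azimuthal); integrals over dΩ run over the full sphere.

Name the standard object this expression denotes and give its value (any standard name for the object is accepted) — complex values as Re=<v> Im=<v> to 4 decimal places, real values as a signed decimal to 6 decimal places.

Wigner D-matrix element, Re=-0.4527 Im=-0.3149

This is a Wigner D-matrix element — the rotation-matrix element ⟨l m'| R(α,β,γ) |l m⟩ in the angular-momentum basis.
First d^2_{-2,-1}(β=1.4609), then the phase factors e^{-i(-2)α} and e^{-i(-1)γ}:
Half-angle: c=0.744874, s=0.667205. N=√(1·24·1·6)=12.000000
k∈{1} keeps every argument non-negative
  k=1: (−1)^0·12.0000/(6)·0.7449^3·0.6672^1 = +0.551491
d^2_{-2,-1}(1.4609) = +0.551491
Attach z-rotation phases: D = e^{-i(-2)(0.1211)}·(+0.551491)·e^{-i(-1)(3.5072)} = -0.452720-0.314939i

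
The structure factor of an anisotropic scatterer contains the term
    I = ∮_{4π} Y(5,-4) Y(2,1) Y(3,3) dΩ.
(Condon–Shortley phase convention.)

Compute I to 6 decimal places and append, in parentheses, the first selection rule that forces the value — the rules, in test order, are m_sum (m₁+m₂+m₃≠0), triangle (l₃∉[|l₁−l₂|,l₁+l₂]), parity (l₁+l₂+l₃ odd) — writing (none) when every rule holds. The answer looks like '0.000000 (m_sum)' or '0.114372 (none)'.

0.219610 (none)

Checks pass: Σm=0; 10 even; l₃=3∈[3,7].
(2·5+1)(2·2+1)(2·3+1) = 385
Δ: 4! 6! 0! / 11! → 1/2310
sum: t=2:+1/144 = 1/144
3j²(5 2 3; 0 0 0) = Δ·Π!·Σ² = 10/231  (sign -1)
sum: t=3:−1/4320 = -1/4320
3j²(5 2 3; -4 1 3) = Δ·Π!·Σ² = 2/55  (sign -1)
combine: 4πI² = 385·10/231·2/55 = 20/33
take √, sign +1: I = 0.21961050
No selection rule forces the value: the integral is nonzero (none).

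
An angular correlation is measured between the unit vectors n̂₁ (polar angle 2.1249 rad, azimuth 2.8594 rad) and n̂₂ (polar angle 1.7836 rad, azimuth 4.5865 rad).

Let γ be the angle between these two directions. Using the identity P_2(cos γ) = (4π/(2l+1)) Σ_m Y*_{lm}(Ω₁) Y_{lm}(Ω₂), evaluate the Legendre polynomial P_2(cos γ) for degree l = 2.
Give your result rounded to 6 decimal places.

-0.499500

Summing Y*_{l m}(θ₁,φ₁)·Y_{l m}(θ₂,φ₂) over m ∈ [−2, 2]; prefactor 4π/(2·2+1) = 2.513274:
  m=-2: Y*=+0.236009-0.149411i  Y=-0.357408-0.091939i  product -0.098088+0.031703i
  m=-1: Y*=+0.332004-0.096258i  Y=+0.020024-0.158221i  product -0.008582-0.054457i
  m=+0: Y*=-0.053427-0.000000i  Y=-0.273187+0.000000i  product +0.014596+0.000000i
  m=+1: Y*=-0.332004-0.096258i  Y=-0.020024-0.158221i  product -0.008582+0.054457i
  m=+2: Y*=+0.236009+0.149411i  Y=-0.357408+0.091939i  product -0.098088-0.031703i
Total Σ_m = -0.198745+0.000000i. Multiply by 2.513274: -0.499500+0.000000i. P_2(cos γ) = -0.499500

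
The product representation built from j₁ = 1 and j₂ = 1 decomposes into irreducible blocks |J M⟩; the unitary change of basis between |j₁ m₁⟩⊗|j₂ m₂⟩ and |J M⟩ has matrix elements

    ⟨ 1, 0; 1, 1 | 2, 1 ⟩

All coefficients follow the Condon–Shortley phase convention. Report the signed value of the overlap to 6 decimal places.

+√(1/2) = +0.707107

√[5·0!2!2!/5! · 1!1!2!0!3!1!] = √(2)
  +(−1)^0/∏(0,0,1,2,1,0)! = 1/2  (running 1/2)
⟨..|..⟩ = √(2)·(1/2) = +0.707107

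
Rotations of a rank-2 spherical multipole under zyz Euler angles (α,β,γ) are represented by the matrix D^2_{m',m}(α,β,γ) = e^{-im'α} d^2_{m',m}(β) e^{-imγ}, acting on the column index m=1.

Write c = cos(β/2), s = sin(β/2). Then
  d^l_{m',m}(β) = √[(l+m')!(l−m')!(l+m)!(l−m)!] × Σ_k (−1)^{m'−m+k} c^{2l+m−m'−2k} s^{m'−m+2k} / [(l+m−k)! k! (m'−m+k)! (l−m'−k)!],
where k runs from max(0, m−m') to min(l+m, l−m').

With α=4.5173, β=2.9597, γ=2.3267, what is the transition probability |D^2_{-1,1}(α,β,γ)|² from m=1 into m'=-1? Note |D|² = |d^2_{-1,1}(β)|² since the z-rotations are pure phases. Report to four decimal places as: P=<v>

P=0.9197

First d^2_{-1,1}(β=2.9597), then the phase factors e^{-i(-1)α} and e^{-i(1)γ}:
With c≡cos(β/2)=0.090821 and s≡sin(β/2)=0.995867, N=[1·6·6·1]^{1/2}=6.000000
k: max(0,(1)−(-1))=2 … min(2+(1),2−(-1))=3
  k=2: (−1)^0·6.0000/(2)·0.0908^2·0.9959^2 = +0.024541
  k=3: (−1)^1·6.0000/(6)·0.0908^0·0.9959^4 = -0.983571
d^2_{-1,1}(2.9597) = +0.024541 -0.983571 = -0.959030
|D^2_{-1,1}|² = |d^2_{-1,1}(β)|² = (-0.959030)² = 0.919738 (the z-rotation phases have unit modulus)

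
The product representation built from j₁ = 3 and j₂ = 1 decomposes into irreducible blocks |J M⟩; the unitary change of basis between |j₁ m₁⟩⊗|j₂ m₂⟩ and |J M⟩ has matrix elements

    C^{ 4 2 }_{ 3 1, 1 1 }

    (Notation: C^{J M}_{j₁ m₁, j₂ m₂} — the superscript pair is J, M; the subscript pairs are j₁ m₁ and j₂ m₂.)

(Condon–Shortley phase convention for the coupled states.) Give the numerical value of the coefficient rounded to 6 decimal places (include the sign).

triangle: 0!·6!·2!/9! = 1440/362880
(j±m)!: 4!·2!·2!·0!·6!·2! = 138240
prefactor² = (2J+1)·Δ·N² = 34560/7
  k=0: +1/(0!·0!·2!·2!·4!·0!) = 1/96
Σ = 1/96  ⇒  CG² = 34560/7·(1/96)² = 15/28
CG = +√(15/28) = +0.731925

+√(15/28) ≈ +0.731925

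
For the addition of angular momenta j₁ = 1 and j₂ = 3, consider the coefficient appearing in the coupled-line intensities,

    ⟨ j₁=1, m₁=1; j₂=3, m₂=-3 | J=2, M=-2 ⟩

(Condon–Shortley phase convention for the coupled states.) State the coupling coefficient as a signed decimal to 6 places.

+0.845154

√[5·2!0!4!/7! · 2!0!0!6!0!4!] = √(11520/7)
  +(−1)^0/∏(0,2,0,0,0,4)! = 1/48  (running 1/48)
⟨..|..⟩ = √(11520/7)·(1/48) = +0.845154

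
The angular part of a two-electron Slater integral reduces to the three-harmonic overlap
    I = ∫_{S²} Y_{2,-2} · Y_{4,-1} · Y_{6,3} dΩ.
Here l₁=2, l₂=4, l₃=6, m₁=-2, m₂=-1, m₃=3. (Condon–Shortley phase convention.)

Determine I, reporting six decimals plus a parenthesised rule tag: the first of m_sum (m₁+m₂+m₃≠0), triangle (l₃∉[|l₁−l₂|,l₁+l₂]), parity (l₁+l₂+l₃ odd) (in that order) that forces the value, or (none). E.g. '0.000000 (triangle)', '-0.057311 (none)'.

-0.178526 (none)

Checks pass: Σm=0; 12 even; l₃=6∈[2,6].
(2·2+1)(2·4+1)(2·6+1) = 585
Δ: 0! 4! 8! / 13! → 1/6435
sum: t=0:+1/2304 = 1/2304
3j²(2 4 6; 0 0 0) = Δ·Π!·Σ² = 5/143  (sign +1)
sum: t=0:+1/17280 = 1/17280
3j²(2 4 6; -2 -1 3) = Δ·Π!·Σ² = 14/715  (sign -1)
combine: 4πI² = 585·5/143·14/715 = 630/1573
take √, sign -1: I = -0.17852580
No selection rule forces the value: the integral is nonzero (none).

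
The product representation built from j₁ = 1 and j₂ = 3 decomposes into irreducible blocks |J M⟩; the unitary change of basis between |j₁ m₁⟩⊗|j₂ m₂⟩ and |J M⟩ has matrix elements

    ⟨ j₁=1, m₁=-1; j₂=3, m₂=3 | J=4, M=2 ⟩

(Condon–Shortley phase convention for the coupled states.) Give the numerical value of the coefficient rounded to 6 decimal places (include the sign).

√[9·0!2!6!/9! · 0!2!6!0!6!2!] = √(518400/7)
  +(−1)^0/∏(0,0,2,6,0,0)! = 1/1440  (running 1/1440)
⟨..|..⟩ = √(518400/7)·(1/1440) = +0.188982

+0.188982  (= +√(1/28))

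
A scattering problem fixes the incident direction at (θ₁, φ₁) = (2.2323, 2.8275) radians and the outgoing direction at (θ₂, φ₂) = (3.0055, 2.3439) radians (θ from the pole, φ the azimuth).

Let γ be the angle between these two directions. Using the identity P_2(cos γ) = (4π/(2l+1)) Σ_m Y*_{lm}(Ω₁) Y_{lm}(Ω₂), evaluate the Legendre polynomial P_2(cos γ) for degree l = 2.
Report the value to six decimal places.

0.242164

Term-by-term m-sum for l=2 (normalisation 4π/5 = 2.513274):
  m=-2: Y*=(0.194592, -0.141340)  Y=(-0.000175, 0.007108)  product (0.000971, 0.001408)
  m=-1: Y*=(0.356156, -0.115696)  Y=(0.072521, 0.074327)  product (0.034428, 0.018081)
  m=+0: Y*=(0.041666, -0.000000)  Y=(0.613367, 0.000000)  product (0.025556, 0.000000)
  m=+1: Y*=(-0.356156, -0.115696)  Y=(-0.072521, 0.074327)  product (0.034428, -0.018081)
  m=+2: Y*=(0.194592, 0.141340)  Y=(-0.000175, -0.007108)  product (0.000971, -0.001408)
Accumulated sum (0.096354, 0.000000); after 4π/(2l+1) scaling, (0.242164, 0.000000) ⇒ P_2 = 0.242164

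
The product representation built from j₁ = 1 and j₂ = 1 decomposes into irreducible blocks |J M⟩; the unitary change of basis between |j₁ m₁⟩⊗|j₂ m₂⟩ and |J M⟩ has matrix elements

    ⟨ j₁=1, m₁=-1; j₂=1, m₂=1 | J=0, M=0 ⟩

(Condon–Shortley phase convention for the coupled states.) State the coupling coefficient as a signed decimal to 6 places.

+√(1/3) = +0.577350

j₁+j₂−J=2  J+j₁−j₂=0  J−j₁+j₂=0  j₁+j₂+J+1=3
(j₁±m₁, j₂±m₂, J±M) = (0,2,2,0,0,0)
P² = 4/3
sum k=2..2:
  [2] +1/2 = 1/2
S = 1/2
C² = P²·S² = 1/3 ; C = +0.577350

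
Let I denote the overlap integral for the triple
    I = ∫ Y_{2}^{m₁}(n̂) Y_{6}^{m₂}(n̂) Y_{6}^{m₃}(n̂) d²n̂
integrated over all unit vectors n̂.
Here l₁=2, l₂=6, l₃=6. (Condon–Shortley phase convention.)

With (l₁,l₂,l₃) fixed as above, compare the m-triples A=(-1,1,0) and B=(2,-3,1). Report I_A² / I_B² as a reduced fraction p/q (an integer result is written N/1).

7/240

Shared (l₁,l₂,l₃)=(2,6,6): N and (l;000)² cancel in I_A²/I_B².
A: Δ = 2!·2!·10!/15! = 1/90090; Racah Σ t=1..2: t=1:−1/34560 t=2:+1/28800 = 1/172800; ⇒ 3j(2 6 6; -1 1 0)² = 1/1430, sgn +1
B: Δ = 2!·2!·10!/15! = 1/90090; Racah Σ t=0..0: t=0:+1/120960 = 1/120960; ⇒ 3j(2 6 6; 2 -3 1)² = 24/1001, sgn -1
I_A²/I_B² = (1/1430)/(24/1001) = 7/240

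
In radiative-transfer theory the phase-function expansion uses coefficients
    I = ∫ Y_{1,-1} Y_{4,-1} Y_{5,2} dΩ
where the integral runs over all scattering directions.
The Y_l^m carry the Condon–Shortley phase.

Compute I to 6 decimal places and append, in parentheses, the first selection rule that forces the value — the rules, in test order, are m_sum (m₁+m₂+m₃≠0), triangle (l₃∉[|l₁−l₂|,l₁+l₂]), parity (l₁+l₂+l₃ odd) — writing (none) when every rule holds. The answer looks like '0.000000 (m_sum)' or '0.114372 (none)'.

Rules hold: Σm=0, L=10 even, 3≤5≤5.
N = 3·9·11 = 297
Δ = 0!·2!·8!/11! = 1/495
Racah Σ t=0..0: t=0:+1/576 = 1/576
⇒ 3j(1 4 5; 0 0 0)² = 5/99, sgn -1
Racah Σ t=0..0: t=0:+1/1440 = 1/1440
⇒ 3j(1 4 5; -1 -1 2)² = 7/165, sgn -1
4πI² = N·(3j₀)²·(3jₘ)² = 7/11
I = +1·√(0.636364/4π) = 0.22503380
No selection rule forces the value: the integral is nonzero (none).

0.225034 (none)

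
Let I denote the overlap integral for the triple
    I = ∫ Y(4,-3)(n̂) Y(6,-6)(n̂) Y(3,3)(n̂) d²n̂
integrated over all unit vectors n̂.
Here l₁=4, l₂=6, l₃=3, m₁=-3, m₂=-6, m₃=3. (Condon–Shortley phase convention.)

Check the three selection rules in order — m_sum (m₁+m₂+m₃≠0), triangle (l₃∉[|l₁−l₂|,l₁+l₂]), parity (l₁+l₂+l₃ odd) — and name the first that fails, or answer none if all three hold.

m_sum

m₁+m₂+m₃ = -3 − 6 + 3 = -6  ✗
triangle: |4−6|=2 ≤ l₃=3 ≤ 4+6=10
parity: l₁+l₂+l₃ = 13 is odd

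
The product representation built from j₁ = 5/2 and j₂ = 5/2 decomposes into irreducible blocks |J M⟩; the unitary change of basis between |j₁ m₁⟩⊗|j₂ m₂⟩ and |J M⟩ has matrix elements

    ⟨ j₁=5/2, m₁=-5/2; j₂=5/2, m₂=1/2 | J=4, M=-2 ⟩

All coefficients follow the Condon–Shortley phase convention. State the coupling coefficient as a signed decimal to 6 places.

−√(9/28) = -0.566947

triangle: 1!×4!×4!/10! = 576/3628800
(j±m)!: 0!×5!×3!×2!×2!×6! = 2073600
prefactor² = (2J+1)×Δ×N² = 20736/7
  k=1: −1/(1!×0!×4!×2!×0!×2!) = -1/96
Σ = -1/96  ⇒  CG² = 20736/7×(-1/96)² = 9/28
CG = −√(9/28) = -0.566947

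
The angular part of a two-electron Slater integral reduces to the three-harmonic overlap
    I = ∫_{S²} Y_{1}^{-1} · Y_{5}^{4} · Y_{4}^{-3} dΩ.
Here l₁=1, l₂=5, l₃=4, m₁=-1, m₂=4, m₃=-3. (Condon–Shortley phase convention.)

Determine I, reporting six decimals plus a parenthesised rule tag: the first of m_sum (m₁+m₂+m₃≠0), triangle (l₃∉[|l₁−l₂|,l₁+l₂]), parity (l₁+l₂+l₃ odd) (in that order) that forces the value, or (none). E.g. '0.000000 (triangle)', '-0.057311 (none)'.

m-sum 0 ✓  L=10 even ✓  4≤4≤6 ✓
Π(2lᵢ+1) = 3×11×9 = 297
triangle coeff Δ(1,5,4) = 1/495
Σ_t [1,1]: t=1:−1/576 = -1/576
(3j)²=5/99 [(1 5 4; 0 0 0)], sign=-1
Σ_t [2,2]: t=2:+1/10080 = 1/10080
(3j)²=4/55 [(1 5 4; -1 4 -3)], sign=-1
⇒ 4πI² = 12/11
I = (+1)√(12/11/(4π)) = 0.29463840
No selection rule forces the value: the integral is nonzero (none).

0.294638 (none)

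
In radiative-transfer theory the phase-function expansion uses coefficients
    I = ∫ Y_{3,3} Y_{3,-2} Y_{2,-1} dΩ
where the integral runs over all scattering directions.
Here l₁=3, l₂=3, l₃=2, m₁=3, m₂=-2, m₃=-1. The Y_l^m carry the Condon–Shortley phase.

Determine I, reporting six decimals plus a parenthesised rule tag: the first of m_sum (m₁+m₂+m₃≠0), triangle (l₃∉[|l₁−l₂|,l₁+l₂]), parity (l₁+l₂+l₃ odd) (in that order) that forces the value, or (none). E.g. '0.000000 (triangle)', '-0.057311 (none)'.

-0.210261 (none)

Checks pass: Σm=0; 8 even; l₃=2∈[0,6].
(2·3+1)(2·3+1)(2·2+1) = 245
Δ: 4! 2! 2! / 9! → 1/3780
sum: t=1:−1/24 t=2:+1/4 t=3:−1/24 = 1/6
3j²(3 3 2; 0 0 0) = Δ·Π!·Σ² = 4/105  (sign +1)
sum: t=0:+1/48 = 1/48
3j²(3 3 2; 3 -2 -1) = Δ·Π!·Σ² = 5/84  (sign -1)
combine: 4πI² = 245·4/105·5/84 = 5/9
take √, sign -1: I = -0.21026104
No selection rule forces the value: the integral is nonzero (none).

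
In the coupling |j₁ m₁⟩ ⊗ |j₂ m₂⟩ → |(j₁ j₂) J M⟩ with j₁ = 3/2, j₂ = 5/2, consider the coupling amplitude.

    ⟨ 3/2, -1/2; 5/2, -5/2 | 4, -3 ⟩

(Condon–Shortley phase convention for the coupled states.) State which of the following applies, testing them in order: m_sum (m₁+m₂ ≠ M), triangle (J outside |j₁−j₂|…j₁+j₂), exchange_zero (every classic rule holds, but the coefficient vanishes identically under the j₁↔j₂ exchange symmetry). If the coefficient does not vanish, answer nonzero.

nonzero

m-sum: m₁+m₂ = -1/2+(-5/2) = -3, M = -3  ✓
triangle: |j₁−j₂| = 1 ≤ J = 4 ≤ j₁+j₂ = 4  ✓
exchange: j₁≠j₂ or m₁≠m₂ — the exchange symmetry imposes no constraint here
value check: CG = +√(3/8) = +0.612372 ≠ 0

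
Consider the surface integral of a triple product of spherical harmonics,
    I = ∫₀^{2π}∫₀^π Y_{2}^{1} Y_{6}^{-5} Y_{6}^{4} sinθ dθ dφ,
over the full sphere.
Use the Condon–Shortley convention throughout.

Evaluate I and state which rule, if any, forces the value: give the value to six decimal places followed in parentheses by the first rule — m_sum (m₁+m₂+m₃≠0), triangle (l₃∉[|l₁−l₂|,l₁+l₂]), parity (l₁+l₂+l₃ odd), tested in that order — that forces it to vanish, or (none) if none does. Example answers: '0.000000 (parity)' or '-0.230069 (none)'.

Checks pass: Σm=0; 14 even; l₃=6∈[4,8].
(2·2+1)(2·6+1)(2·6+1) = 845
Δ: 2! 2! 10! / 15! → 1/90090
sum: t=0:+1/69120 t=1:−1/14400 t=2:+1/69120 = -7/172800
3j²(2 6 6; 0 0 0) = Δ·Π!·Σ² = 14/715  (sign -1)
sum: t=0:+1/725760 t=1:−1/7257600 = 1/806400
3j²(2 6 6; 1 -5 4) = Δ·Π!·Σ² = 27/910  (sign +1)
combine: 4πI² = 845·14/715·27/910 = 27/55
take √, sign -1: I = -0.19764945
No selection rule forces the value: the integral is nonzero (none).

-0.197649 (none)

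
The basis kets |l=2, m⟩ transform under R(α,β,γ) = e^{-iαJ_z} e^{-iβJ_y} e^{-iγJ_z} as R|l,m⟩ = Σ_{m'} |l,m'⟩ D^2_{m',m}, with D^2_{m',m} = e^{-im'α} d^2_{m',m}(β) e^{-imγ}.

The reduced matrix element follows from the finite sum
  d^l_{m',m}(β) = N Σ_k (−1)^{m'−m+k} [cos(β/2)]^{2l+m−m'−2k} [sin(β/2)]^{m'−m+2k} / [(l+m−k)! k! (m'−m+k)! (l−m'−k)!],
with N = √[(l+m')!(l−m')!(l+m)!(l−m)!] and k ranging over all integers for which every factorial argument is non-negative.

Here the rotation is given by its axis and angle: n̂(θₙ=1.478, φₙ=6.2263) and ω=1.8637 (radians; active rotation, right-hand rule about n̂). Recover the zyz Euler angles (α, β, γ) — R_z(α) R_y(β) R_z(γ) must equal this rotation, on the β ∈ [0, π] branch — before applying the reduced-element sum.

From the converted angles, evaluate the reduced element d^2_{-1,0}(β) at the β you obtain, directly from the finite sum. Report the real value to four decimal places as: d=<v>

Axis–angle → zyz. n̂ = (sinθₙcosφₙ, sinθₙsinφₙ, cosθₙ) = (+0.994087, -0.056610, +0.092663), ω = 1.8637.
R = I cosω + sinω [n̂]ₓ + (1−cosω) n̂n̂ᵀ gives
  R = [+0.984804, -0.161240, +0.064513; +0.016193, -0.284603, -0.958509; +0.172911, +0.944988, -0.277668]
β = atan2(√(R₁₃²+R₂₃²), R₃₃) = 1.852162; α = atan2(R₂₃, R₁₃) mod 2π = 4.779593; γ = atan2(R₃₂, −R₃₁) mod 2π = 1.751771
d^2_{-1,0}(β=1.8522) via the finite sum:
With c≡cos(β/2)=0.600971 and s≡sin(β/2)=0.799271, N=[1·6·2·2]^{1/2}=4.898979
Admissible k: 1..2 (factorial args all ≥0)
  k=1: (−1)^0·4.8990/(2)·0.6010^3·0.7993^1 = +0.424942
  k=2: (−1)^1·4.8990/(2)·0.6010^1·0.7993^3 = -0.751642
d^2_{-1,0}(1.8522) = +0.424942 -0.751642 = -0.326700

d=-0.3267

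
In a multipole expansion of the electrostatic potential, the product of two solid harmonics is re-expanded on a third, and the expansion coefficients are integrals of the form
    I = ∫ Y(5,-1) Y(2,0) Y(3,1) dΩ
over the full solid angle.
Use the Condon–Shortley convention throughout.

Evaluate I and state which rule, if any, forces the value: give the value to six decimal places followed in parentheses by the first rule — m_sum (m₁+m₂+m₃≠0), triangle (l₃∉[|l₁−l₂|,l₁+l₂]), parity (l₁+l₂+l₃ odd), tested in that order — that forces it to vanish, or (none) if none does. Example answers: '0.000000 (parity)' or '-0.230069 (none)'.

-0.227318 (none)

m-sum 0 ✓  L=10 even ✓  3≤3≤7 ✓
Π(2lᵢ+1) = 11×5×7 = 385
triangle coeff Δ(5,2,3) = 1/2310
Σ_t [2,2]: t=2:+1/144 = 1/144
(3j)²=10/231 [(5 2 3; 0 0 0)], sign=-1
Σ_t [2,2]: t=2:+1/192 = 1/192
(3j)²=3/77 [(5 2 3; -1 0 1)], sign=+1
⇒ 4πI² = 50/77
I = (-1)√(50/77/(4π)) = -0.22731846
No selection rule forces the value: the integral is nonzero (none).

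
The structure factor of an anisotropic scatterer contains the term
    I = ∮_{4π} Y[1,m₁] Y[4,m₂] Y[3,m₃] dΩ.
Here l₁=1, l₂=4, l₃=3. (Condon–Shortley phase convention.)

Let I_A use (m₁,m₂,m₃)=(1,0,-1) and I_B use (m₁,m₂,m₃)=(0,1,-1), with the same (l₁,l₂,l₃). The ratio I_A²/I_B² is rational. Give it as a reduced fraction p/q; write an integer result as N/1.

Same 1,4,3: normalisation and zero-m 3j drop out of the ratio.
A: Δ: 2! 0! 6! / 9! → 1/252; sum: t=0:+1/96 = 1/96; 3j²(1 4 3; 1 0 -1) = Δ·Π!·Σ² = 1/42  (sign +1)
B: Δ: 2! 0! 6! / 9! → 1/252; sum: t=1:−1/48 = -1/48; 3j²(1 4 3; 0 1 -1) = Δ·Π!·Σ² = 5/84  (sign -1)
I_A²/I_B² = (1/42)/(5/84) = 2/5

2/5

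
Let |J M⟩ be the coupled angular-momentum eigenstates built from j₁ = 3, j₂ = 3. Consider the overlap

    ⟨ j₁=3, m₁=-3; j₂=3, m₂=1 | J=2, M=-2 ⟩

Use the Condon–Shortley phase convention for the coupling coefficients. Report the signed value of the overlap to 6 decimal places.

+0.345033

triangle: 4!·2!·2!/9! = 96/362880
(j±m)!: 0!·6!·4!·2!·0!·4! = 829440
prefactor² = (2J+1)·Δ·N² = 7680/7
  k=4: +1/(4!·0!·2!·0!·0!·2!) = 1/96
Σ = 1/96  ⇒  CG² = 7680/7·(1/96)² = 5/42
CG = +√(5/42) = +0.345033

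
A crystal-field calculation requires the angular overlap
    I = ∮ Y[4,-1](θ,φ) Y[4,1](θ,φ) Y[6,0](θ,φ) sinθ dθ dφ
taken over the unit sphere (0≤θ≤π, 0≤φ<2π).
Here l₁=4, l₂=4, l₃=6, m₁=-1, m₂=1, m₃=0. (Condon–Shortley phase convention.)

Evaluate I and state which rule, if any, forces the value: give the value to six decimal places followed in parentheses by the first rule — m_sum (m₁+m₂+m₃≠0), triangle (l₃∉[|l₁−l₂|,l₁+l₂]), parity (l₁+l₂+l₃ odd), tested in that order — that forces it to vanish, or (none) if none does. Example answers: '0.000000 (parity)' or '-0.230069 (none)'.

0.007113 (none)

m-sum 0 ✓  L=14 even ✓  0≤6≤8 ✓
Π(2lᵢ+1) = 9×9×13 = 1053
triangle coeff Δ(4,4,6) = 1/1261260
Σ_t [0,2]: t=0:+1/4608 t=1:−1/1296 t=2:+1/4608 = -7/20736
(3j)²=20/1287 [(4 4 6; 0 0 0)], sign=-1
Σ_t [0,2]: t=0:+1/28800 t=1:−1/2304 t=2:+1/2592 = -7/518400
(3j)²=1/25740 [(4 4 6; -1 1 0)], sign=-1
⇒ 4πI² = 1/1573
I = (+1)√(1/1573/(4π)) = 0.00711264
No selection rule forces the value: the integral is nonzero (none).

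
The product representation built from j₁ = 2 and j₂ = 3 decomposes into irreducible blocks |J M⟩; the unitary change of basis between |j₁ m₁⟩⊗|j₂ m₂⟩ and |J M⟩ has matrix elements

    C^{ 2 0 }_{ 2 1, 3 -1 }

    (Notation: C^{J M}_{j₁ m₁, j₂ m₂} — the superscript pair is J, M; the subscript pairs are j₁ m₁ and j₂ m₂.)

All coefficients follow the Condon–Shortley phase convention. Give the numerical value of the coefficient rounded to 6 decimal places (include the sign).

−√(1/7) = -0.377964

√[5·3!1!3!/8! · 3!1!2!4!2!2!] = √(36/7)
  +(−1)^0/∏(0,3,1,2,0,1)! = 1/12  (running 1/12)
  +(−1)^1/∏(1,2,0,1,1,2)! = -1/4  (running -1/6)
⟨..|..⟩ = √(36/7)·(-1/6) = -0.377964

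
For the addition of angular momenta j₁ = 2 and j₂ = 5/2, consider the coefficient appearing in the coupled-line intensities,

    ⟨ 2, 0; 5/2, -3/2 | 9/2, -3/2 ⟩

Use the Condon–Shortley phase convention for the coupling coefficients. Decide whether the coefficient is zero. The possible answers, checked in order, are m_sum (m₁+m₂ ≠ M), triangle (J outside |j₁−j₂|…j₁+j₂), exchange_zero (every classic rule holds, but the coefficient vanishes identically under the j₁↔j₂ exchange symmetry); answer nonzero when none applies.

m-sum: m₁+m₂ = 0+(-3/2) = -3/2, M = -3/2  ✓
triangle: |j₁−j₂| = 1/2 ≤ J = 9/2 ≤ j₁+j₂ = 9/2  ✓
exchange: j₁≠j₂ or m₁≠m₂ — the exchange symmetry imposes no constraint here
value check: CG = +√(5/14) = +0.597614 ≠ 0

nonzero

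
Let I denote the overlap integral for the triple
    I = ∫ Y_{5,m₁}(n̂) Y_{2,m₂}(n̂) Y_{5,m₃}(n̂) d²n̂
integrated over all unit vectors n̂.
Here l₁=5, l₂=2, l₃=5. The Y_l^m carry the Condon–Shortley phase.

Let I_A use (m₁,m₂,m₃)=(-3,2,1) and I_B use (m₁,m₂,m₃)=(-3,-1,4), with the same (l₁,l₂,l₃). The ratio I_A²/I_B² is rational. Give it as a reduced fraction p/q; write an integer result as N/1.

16/21

l's match ⇒ only the (l;m) 3-j factors differ between A and B.
A: triangle coeff Δ(5,2,5) = 1/38610; Σ_t [2,2]: t=2:+1/5760 = 1/5760; (3j)²=56/2145 [(5 2 5; -3 2 1)], sign=+1
B: triangle coeff Δ(5,2,5) = 1/38610; Σ_t [0,1]: t=0:+1/80640 t=1:−1/10080 = -1/11520; (3j)²=49/1430 [(5 2 5; -3 -1 4)], sign=+1
I_A²/I_B² = (56/2145)/(49/1430) = 16/21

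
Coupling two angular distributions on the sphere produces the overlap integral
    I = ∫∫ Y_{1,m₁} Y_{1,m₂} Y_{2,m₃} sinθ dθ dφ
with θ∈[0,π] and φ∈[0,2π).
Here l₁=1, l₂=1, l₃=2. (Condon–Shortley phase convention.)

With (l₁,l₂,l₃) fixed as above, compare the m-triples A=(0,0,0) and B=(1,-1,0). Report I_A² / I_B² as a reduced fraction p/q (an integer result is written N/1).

4/1

Same 1,1,2: normalisation and zero-m 3j drop out of the ratio.
A: Δ: 0! 2! 2! / 5! → 1/30; sum: t=0:+1/1 = 1/1; 3j²(1 1 2; 0 0 0) = Δ·Π!·Σ² = 2/15  (sign +1)
B: Δ: 0! 2! 2! / 5! → 1/30; sum: t=0:+1/4 = 1/4; 3j²(1 1 2; 1 -1 0) = Δ·Π!·Σ² = 1/30  (sign +1)
I_A²/I_B² = (2/15)/(1/30) = 4/1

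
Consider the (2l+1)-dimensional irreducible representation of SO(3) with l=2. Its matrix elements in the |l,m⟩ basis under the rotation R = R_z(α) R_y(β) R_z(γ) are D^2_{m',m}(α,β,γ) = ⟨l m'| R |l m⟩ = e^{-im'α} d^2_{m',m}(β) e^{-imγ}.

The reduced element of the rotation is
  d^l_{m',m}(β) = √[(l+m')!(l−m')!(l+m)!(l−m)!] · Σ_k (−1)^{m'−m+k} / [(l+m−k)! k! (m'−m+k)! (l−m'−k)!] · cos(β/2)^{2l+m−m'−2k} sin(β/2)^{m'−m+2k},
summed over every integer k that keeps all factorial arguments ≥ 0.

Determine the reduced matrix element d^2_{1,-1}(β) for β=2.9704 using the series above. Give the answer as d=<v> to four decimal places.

d=-0.9637

d^2_{1,-1}(β=2.9704) via the finite sum:
c=cos(2.970400/2)=0.085492, s=sin(2.970400/2)=0.996339; N=√[6·1·1·6]=6.000000
k: max(0,(-1)−(1))=0 … min(2+(-1),2−(1))=1
  k=0: (−1)^2·6.0000/(2)·0.0855^2·0.9963^2 = +0.021766
  k=1: (−1)^3·6.0000/(6)·0.0855^0·0.9963^4 = -0.985436
d^2_{1,-1}(2.9704) = +0.021766 -0.985436 = -0.963669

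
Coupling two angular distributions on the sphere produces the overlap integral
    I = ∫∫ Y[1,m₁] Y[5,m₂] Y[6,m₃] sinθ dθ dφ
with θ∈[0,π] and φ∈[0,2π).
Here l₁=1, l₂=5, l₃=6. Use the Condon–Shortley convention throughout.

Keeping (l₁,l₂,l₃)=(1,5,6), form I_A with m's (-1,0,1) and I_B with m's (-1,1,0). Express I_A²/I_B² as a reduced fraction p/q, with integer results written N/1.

7/5

Shared (l₁,l₂,l₃)=(1,5,6): N and (l;000)² cancel in I_A²/I_B².
A: Δ = 0!·2!·10!/13! = 1/858; Racah Σ t=0..0: t=0:+1/28800 = 1/28800; ⇒ 3j(1 5 6; -1 0 1)² = 7/286, sgn -1
B: Δ = 0!·2!·10!/13! = 1/858; Racah Σ t=0..0: t=0:+1/34560 = 1/34560; ⇒ 3j(1 5 6; -1 1 0)² = 5/286, sgn +1
I_A²/I_B² = (7/286)/(5/286) = 7/5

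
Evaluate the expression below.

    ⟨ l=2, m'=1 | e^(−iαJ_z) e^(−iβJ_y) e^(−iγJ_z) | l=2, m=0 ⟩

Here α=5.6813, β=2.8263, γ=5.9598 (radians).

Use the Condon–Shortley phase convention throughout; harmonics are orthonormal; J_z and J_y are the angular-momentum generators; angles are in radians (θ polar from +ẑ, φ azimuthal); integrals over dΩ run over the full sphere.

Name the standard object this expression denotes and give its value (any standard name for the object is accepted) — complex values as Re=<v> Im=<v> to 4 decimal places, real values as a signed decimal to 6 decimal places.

Wigner D-matrix element, Re=0.2976 Im=0.2044

This is a Wigner D-matrix element — the rotation-matrix element ⟨l m'| R(α,β,γ) |l m⟩ in the angular-momentum basis.
D^2_{1,0}(5.6813,2.8263,5.9598) = e^{-i·1·5.6813}·d^2_{1,0}(2.8263)·e^{-i·0·5.9598}. Compute d first:
Half-angle: c=0.156994, s=0.987600. N=√(6·1·2·2)=4.898979
k: max(0,(0)−(1))=0 … min(2+(0),2−(1))=1
  k=0: (−1)^1·4.8990/(2)·0.1570^3·0.9876^1 = -0.009361
  k=1: (−1)^2·4.8990/(2)·0.1570^1·0.9876^3 = +0.370426
d^2_{1,0}(2.8263) = -0.009361 +0.370426 = +0.361066
Attach z-rotation phases: D = e^{-i(1)(5.6813)}·(+0.361066)·e^{-i(0)(5.9598)} = +0.297615+0.204434i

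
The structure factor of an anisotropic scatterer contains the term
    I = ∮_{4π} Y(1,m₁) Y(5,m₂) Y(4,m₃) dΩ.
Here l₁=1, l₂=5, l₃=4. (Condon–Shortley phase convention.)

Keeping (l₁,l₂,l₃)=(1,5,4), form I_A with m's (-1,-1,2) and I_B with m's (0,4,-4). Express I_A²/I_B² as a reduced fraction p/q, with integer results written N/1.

Shared (l₁,l₂,l₃)=(1,5,4): N and (l;000)² cancel in I_A²/I_B².
A: Δ = 2!·0!·8!/11! = 1/495; Racah Σ t=2..2: t=2:+1/2880 = 1/2880; ⇒ 3j(1 5 4; -1 -1 2)² = 2/165, sgn +1
B: Δ = 2!·0!·8!/11! = 1/495; Racah Σ t=1..1: t=1:−1/40320 = -1/40320; ⇒ 3j(1 5 4; 0 4 -4)² = 1/55, sgn -1
I_A²/I_B² = (2/165)/(1/55) = 2/3

2/3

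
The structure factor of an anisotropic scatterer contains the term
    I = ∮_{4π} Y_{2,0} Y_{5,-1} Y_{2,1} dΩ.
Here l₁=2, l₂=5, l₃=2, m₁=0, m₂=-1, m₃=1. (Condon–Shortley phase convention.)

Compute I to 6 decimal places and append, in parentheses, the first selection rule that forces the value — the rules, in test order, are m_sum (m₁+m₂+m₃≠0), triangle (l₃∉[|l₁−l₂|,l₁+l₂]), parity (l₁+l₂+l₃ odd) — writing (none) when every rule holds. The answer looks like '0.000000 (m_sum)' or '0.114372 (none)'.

l₃=2 ∉ [3,7] — triangle fails ⇒ I = 0

0.000000 (triangle)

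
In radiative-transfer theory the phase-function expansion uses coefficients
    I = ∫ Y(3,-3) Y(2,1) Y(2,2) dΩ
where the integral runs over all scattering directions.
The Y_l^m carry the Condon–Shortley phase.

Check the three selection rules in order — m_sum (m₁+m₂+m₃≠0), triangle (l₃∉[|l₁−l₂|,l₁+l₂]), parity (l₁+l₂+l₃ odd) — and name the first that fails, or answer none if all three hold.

parity

m₁+m₂+m₃ = -3 + 1 + 2 = 0  ✓
triangle: |3−2|=1 ≤ l₃=2 ≤ 3+2=5  ✓
parity: l₁+l₂+l₃ = 7 is odd  ✗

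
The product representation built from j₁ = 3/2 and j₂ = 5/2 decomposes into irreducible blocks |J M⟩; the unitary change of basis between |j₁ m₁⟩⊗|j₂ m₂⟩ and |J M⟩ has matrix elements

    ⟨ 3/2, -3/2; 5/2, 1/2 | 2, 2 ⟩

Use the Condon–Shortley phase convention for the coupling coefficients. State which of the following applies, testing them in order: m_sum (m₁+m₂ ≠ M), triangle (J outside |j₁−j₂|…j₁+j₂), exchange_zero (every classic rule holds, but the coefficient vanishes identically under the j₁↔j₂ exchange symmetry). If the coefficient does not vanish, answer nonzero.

m-sum: m₁+m₂ = -3/2+1/2 = -1, M = 2  ✗ ⇒ coefficient is 0

m_sum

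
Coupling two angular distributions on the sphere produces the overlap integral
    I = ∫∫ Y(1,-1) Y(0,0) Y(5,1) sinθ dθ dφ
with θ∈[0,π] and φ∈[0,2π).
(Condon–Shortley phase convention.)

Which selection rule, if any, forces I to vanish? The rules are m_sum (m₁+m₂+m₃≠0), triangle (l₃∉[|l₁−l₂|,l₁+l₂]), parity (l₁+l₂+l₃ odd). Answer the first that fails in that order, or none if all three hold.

triangle

m₁+m₂+m₃ = -1 + 0 + 1 = 0  ✓
triangle: need |l₁−l₂| ≤ l₃ ≤ l₁+l₂ = [1,1]; l₃=5 is outside  ✗
parity: l₁+l₂+l₃ = 6 is even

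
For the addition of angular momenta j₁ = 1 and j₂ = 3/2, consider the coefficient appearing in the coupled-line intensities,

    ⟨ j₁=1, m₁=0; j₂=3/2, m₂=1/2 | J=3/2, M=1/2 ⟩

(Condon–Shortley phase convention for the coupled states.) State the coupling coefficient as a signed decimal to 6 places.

−√(1/15) = -0.258199

√[4·1!1!2!/5! · 1!1!2!1!2!1!] = √(4/15)
  +(−1)^0/∏(0,1,1,2,0,0)! = 1/2  (running 1/2)
  +(−1)^1/∏(1,0,0,1,1,1)! = -1  (running -1/2)
⟨..|..⟩ = √(4/15)·(-1/2) = -0.258199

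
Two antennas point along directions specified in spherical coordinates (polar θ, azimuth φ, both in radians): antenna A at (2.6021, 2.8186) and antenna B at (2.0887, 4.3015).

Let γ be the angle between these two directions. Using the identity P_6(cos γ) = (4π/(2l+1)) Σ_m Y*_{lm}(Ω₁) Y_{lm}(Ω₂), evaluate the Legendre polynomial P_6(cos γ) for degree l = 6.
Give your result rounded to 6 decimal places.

0.331890

Expand P_6 via completeness: Σ_{m} conj(Y_{6,m}) at Ω₁ times Y_{6,m} at Ω₂ —
  term(m=-6) = -0.001594-0.000929i   from Y*(Ω₁)=-0.003187-0.008286i, Y(Ω₂)=+0.162094-0.130080i
  term(m=-5) = +0.008964-0.019067i   from Y*(Ω₁)=-0.002268-0.051311i, Y(Ω₂)=+0.363170+0.190758i
  term(m=-4) = +0.057085+0.020940i   from Y*(Ω₁)=+0.048531-0.169522i, Y(Ω₂)=-0.025068+0.343918i
  term(m=-3) = +0.006474-0.023979i   from Y*(Ω₁)=+0.218627-0.318322i, Y(Ω₂)=+0.060675-0.021335i
  term(m=-2) = +0.167472+0.029747i   from Y*(Ω₁)=+0.386478-0.291362i, Y(Ω₂)=+0.239298+0.257374i
  term(m=-1) = -0.000835+0.009473i   from Y*(Ω₁)=+0.137410-0.045993i, Y(Ω₂)=-0.026213+0.060164i
  term(m=+0) = -0.131791-0.000000i   from Y*(Ω₁)=-0.397650-0.000000i, Y(Ω₂)=+0.331423+0.000000i
  term(m=+1) = -0.000835-0.009473i   from Y*(Ω₁)=-0.137410-0.045993i, Y(Ω₂)=+0.026213+0.060164i
  term(m=+2) = +0.167472-0.029747i   from Y*(Ω₁)=+0.386478+0.291362i, Y(Ω₂)=+0.239298-0.257374i
  term(m=+3) = +0.006474+0.023979i   from Y*(Ω₁)=-0.218627-0.318322i, Y(Ω₂)=-0.060675-0.021335i
  term(m=+4) = +0.057085-0.020940i   from Y*(Ω₁)=+0.048531+0.169522i, Y(Ω₂)=-0.025068-0.343918i
  term(m=+5) = +0.008964+0.019067i   from Y*(Ω₁)=+0.002268-0.051311i, Y(Ω₂)=-0.363170+0.190758i
  term(m=+6) = -0.001594+0.000929i   from Y*(Ω₁)=-0.003187+0.008286i, Y(Ω₂)=+0.162094+0.130080i
Accumulated sum +0.343343-0.000000i; after 4π/(2l+1) scaling, +0.331890-0.000000i ⇒ P_6 = 0.331890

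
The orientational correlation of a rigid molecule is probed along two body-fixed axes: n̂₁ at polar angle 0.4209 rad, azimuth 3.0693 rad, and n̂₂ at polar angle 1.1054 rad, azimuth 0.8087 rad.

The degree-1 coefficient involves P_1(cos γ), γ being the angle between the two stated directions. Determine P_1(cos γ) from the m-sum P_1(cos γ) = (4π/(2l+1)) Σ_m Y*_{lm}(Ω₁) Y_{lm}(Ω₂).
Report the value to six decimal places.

Addition theorem: P_1(cos γ) = (4π/3) Σ_m Y*_{lm}(Ω₁) Y_{lm}(Ω₂), m = −1…1:
  [-1]  conj(Y_{1,-1})(Ω₁) = -0.14079 + 0.01020j ; Y_{1,-1}(Ω₂) = 0.21317 - 0.22335j ; Δ = -0.02774 + 0.03362j
  [+0]  conj(Y_{1,0})(Ω₁) = 0.44596 + 0.00000j ; Y_{1,0}(Ω₂) = 0.21927 + 0.00000j ; Δ = 0.09779 + 0.00000j
  [+1]  conj(Y_{1,1})(Ω₁) = 0.14079 + 0.01020j ; Y_{1,1}(Ω₂) = -0.21317 - 0.22335j ; Δ = -0.02774 - 0.03362j
Accumulated sum 0.04231 + 0.00000j; after 4π/(2l+1) scaling, 0.17725 + 0.00000j ⇒ P_1 = 0.177247

0.177247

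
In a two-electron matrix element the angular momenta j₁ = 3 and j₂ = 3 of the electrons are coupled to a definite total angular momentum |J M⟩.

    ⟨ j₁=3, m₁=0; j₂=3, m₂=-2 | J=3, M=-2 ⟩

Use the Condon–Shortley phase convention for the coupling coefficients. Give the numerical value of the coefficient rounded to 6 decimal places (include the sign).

-0.408248  (= −√(1/6))

j₁+j₂−J=3  J+j₁−j₂=3  J−j₁+j₂=3  j₁+j₂+J+1=10
(j₁±m₁, j₂±m₂, J±M) = (3,3,1,5,1,5)
P² = 216
sum k=0..1:
  [0] +1/72 = 1/72
  [1] −1/24 = -1/24
S = -1/36
C² = P²·S² = 1/6 ; C = -0.408248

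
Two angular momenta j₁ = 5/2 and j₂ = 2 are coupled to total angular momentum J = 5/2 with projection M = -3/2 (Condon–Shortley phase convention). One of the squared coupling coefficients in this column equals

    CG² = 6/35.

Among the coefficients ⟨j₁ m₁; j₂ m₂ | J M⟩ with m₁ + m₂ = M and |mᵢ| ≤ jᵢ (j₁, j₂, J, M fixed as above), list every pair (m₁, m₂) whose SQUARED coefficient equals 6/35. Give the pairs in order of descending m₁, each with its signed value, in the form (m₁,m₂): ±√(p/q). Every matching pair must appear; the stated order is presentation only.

Admissible pairs with m₁+m₂ = M = -3/2: (-5/2,1), (-3/2,0), (-1/2,-1), (1/2,-2)
  (m₁,m₂)=(1/2,-2): CG² = 27/70, CG = +√(27/70)
  (m₁,m₂)=(-1/2,-1): CG² = 6/35, CG = −√(6/35)   ← matches the target
  (m₁,m₂)=(-3/2,0): CG² = 1/70, CG = −√(1/70)
  (m₁,m₂)=(-5/2,1): CG² = 3/7, CG = +√(3/7)
Pairs with CG² = 6/35: (-1/2,-1): −√(6/35)

(-1/2,-1): −√(6/35)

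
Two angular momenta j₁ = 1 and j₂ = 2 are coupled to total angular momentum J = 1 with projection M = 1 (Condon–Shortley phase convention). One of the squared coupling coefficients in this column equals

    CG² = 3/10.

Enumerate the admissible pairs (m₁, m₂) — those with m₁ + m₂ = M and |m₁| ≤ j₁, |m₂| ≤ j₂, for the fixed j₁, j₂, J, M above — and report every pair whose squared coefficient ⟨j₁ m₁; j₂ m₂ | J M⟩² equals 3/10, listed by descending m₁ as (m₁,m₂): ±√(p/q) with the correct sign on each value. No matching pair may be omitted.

(0,1): −√(3/10)

Admissible pairs with m₁+m₂ = M = 1: (-1,2), (0,1), (1,0)
  (m₁,m₂)=(1,0): CG² = 1/10, CG = +√(1/10)
  (m₁,m₂)=(0,1): CG² = 3/10, CG = −√(3/10)   ← matches the target
  (m₁,m₂)=(-1,2): CG² = 3/5, CG = +√(3/5)
Pairs with CG² = 3/10: (0,1): −√(3/10)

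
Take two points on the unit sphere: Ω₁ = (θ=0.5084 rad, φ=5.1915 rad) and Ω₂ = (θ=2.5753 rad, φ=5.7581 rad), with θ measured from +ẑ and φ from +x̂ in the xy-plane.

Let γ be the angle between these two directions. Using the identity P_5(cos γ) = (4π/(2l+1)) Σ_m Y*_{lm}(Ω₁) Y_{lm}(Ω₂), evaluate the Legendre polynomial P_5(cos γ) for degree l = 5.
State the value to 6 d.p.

Term-by-term m-sum for l=5 (normalisation 4π/11 = 1.142397):
  m=-5: Y*=(0.008610, 0.009316)  Y=(-0.017943, 0.010182)  product (-0.000249, -0.000079)
  m=-4: Y*=(-0.024389, 0.067729)  Y=(0.051838, -0.088565)  product (0.004734, 0.005671)
  m=-3: Y*=(-0.232044, 0.031155)  Y=(-0.001289, 0.288988)  product (-0.008704, -0.067098)
  m=-2: Y*=(-0.260016, -0.369994)  Y=(-0.232723, -0.405869)  product (-0.089658, 0.191638)
  m=-1: Y*=(0.182867, -0.352019)  Y=(0.249845, 0.144743)  product (0.096641, -0.061481)
  m=+0: Y*=(-0.176957, -0.000000)  Y=(0.286150, 0.000000)  product (-0.050636, -0.000000)
  m=+1: Y*=(-0.182867, -0.352019)  Y=(-0.249845, 0.144743)  product (0.096641, 0.061481)
  m=+2: Y*=(-0.260016, 0.369994)  Y=(-0.232723, 0.405869)  product (-0.089658, -0.191638)
  m=+3: Y*=(0.232044, 0.031155)  Y=(0.001289, 0.288988)  product (-0.008704, 0.067098)
  m=+4: Y*=(-0.024389, -0.067729)  Y=(0.051838, 0.088565)  product (0.004734, -0.005671)
  m=+5: Y*=(-0.008610, 0.009316)  Y=(0.017943, 0.010182)  product (-0.000249, 0.000079)
Total Σ_m = (-0.045109, 0.000000). Multiply by 1.142397: (-0.051532, 0.000000). P_5(cos γ) = -0.051532

-0.051532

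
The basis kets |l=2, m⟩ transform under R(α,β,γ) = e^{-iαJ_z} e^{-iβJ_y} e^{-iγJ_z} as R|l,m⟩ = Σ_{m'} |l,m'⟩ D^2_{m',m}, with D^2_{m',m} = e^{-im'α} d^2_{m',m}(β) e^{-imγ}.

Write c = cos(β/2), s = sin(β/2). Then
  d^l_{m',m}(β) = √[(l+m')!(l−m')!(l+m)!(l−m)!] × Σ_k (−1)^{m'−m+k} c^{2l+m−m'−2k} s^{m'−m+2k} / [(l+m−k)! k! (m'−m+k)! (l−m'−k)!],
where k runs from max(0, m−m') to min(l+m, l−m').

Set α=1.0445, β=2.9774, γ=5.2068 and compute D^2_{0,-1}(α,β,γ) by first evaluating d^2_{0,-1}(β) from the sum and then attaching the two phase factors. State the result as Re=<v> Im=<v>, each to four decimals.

First d^2_{0,-1}(β=2.9774), then the phase factors e^{-i(0)α} and e^{-i(-1)γ}:
c=cos(2.977400/2)=0.082004, s=sin(2.977400/2)=0.996632; N=√[2·2·1·6]=4.898979
The bounds max(0,m−m')=0 and min(l+m,l−m')=1 give 2 terms
  k=0: (−1)^1·4.8990/(2)·0.0820^3·0.9966^1 = -0.001346
  k=1: (−1)^2·4.8990/(2)·0.0820^1·0.9966^3 = +0.198846
d^2_{0,-1}(2.9774) = -0.001346 +0.198846 = +0.197499
D = (+1.000000+0.000000i)·(+0.197499)·(+0.474513-0.880248i) = +0.093716-0.173848i

Re=0.0937 Im=-0.1738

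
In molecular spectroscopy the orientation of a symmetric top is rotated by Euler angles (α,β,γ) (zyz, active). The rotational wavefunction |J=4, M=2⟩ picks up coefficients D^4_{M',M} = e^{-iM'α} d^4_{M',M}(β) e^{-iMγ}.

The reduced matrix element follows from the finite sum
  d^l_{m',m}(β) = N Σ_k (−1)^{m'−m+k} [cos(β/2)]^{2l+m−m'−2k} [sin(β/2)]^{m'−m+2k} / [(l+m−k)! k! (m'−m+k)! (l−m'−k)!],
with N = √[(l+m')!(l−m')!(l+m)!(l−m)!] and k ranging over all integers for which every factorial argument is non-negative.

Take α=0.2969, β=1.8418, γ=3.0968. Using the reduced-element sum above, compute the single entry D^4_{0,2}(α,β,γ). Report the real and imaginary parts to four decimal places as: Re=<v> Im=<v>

D^4_{0,2}(0.2969,1.8418,3.0968) = e^{-i·0·0.2969}·d^4_{0,2}(1.8418)·e^{-i·2·3.0968}. Compute d first:
With c≡cos(β/2)=0.605104 and s≡sin(β/2)=0.796147, N=[24·24·720·2]^{1/2}=910.735966
k∈{2,3,4} keeps every argument non-negative
  k=2: (−1)^0·910.7360/(96)·0.6051^6·0.7961^2 = +0.295180
  k=3: (−1)^1·910.7360/(36)·0.6051^4·0.7961^4 = -1.362642
  k=4: (−1)^2·910.7360/(96)·0.6051^2·0.7961^6 = +0.884584
d^4_{0,2}(1.8418) = +0.295180 -1.362642 +0.884584 = -0.182878
Attach z-rotation phases: D = e^{-i(0)(0.2969)}·(-0.182878)·e^{-i(2)(3.0968)} = -0.182144-0.016361i

Re=-0.1821 Im=-0.0164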